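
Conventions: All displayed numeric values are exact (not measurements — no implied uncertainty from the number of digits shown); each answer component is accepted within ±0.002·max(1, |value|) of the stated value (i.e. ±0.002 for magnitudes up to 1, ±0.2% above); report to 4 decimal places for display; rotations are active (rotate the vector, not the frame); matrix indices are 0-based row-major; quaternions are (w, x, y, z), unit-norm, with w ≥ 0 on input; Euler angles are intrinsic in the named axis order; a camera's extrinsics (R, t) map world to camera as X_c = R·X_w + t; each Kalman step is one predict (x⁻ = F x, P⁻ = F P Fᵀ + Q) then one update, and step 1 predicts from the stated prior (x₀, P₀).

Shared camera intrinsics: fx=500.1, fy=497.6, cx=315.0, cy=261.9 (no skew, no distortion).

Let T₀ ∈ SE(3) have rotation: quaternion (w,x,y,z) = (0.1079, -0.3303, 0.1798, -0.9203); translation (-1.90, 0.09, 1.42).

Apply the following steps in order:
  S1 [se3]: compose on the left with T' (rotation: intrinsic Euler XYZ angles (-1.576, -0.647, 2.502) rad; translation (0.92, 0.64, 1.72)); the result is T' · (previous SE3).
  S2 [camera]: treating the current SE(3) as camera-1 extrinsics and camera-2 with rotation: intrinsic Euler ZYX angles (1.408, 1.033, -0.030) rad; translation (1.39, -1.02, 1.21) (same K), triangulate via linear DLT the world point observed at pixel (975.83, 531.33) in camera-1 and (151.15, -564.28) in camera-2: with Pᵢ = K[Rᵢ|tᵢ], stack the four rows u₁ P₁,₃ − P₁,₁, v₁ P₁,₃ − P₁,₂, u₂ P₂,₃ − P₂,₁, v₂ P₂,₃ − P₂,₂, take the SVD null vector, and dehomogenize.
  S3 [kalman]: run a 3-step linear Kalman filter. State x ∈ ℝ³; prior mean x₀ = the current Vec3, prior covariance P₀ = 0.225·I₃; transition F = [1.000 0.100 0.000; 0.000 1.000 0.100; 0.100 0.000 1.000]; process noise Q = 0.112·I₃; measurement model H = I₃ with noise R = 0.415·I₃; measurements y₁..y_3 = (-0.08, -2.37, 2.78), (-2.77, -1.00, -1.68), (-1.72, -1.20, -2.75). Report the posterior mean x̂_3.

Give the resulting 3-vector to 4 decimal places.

after S1 (compose_se3): R=[0.2937 0.6257 -0.7227; 0.9362 -0.0354 0.3497; 0.1932 -0.7793 -0.5962], t=(1.2375, 2.6658, 2.9157)
after S2 (triangulate): (-1.0566, 1.6539, -1.2604)
after S3 (kf_track): (-1.7005, -0.9032, -1.5503)

result = (-1.7005, -0.9032, -1.5503)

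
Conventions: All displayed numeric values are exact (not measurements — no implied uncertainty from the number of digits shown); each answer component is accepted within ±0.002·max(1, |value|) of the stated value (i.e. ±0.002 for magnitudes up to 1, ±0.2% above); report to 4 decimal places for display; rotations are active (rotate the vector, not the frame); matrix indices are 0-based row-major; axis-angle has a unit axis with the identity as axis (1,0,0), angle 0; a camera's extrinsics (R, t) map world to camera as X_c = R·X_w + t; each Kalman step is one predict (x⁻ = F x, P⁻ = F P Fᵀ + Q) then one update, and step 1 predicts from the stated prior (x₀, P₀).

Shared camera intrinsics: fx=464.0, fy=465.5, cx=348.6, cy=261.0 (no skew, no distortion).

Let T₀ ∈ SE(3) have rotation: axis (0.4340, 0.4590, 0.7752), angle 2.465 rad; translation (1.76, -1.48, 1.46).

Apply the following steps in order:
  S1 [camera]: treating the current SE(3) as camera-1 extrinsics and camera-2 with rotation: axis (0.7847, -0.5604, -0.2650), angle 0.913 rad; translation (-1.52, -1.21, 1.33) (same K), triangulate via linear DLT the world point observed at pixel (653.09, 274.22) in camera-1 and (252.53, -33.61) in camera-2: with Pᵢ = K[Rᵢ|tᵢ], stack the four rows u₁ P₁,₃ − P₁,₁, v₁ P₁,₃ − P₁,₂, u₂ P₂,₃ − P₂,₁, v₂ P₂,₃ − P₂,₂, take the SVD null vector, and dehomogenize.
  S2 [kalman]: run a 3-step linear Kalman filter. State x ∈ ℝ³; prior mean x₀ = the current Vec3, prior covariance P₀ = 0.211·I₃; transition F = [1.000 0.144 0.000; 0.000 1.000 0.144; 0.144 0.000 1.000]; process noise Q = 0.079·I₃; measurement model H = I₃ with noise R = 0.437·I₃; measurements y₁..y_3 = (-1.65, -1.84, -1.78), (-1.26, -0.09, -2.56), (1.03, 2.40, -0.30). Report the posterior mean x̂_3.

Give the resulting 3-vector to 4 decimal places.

after S1 (triangulate): (1.6994, 0.6956, 1.1563)
after S2 (kf_track): (0.2041, 0.5882, -0.6137)

result = (0.2041, 0.5882, -0.6137)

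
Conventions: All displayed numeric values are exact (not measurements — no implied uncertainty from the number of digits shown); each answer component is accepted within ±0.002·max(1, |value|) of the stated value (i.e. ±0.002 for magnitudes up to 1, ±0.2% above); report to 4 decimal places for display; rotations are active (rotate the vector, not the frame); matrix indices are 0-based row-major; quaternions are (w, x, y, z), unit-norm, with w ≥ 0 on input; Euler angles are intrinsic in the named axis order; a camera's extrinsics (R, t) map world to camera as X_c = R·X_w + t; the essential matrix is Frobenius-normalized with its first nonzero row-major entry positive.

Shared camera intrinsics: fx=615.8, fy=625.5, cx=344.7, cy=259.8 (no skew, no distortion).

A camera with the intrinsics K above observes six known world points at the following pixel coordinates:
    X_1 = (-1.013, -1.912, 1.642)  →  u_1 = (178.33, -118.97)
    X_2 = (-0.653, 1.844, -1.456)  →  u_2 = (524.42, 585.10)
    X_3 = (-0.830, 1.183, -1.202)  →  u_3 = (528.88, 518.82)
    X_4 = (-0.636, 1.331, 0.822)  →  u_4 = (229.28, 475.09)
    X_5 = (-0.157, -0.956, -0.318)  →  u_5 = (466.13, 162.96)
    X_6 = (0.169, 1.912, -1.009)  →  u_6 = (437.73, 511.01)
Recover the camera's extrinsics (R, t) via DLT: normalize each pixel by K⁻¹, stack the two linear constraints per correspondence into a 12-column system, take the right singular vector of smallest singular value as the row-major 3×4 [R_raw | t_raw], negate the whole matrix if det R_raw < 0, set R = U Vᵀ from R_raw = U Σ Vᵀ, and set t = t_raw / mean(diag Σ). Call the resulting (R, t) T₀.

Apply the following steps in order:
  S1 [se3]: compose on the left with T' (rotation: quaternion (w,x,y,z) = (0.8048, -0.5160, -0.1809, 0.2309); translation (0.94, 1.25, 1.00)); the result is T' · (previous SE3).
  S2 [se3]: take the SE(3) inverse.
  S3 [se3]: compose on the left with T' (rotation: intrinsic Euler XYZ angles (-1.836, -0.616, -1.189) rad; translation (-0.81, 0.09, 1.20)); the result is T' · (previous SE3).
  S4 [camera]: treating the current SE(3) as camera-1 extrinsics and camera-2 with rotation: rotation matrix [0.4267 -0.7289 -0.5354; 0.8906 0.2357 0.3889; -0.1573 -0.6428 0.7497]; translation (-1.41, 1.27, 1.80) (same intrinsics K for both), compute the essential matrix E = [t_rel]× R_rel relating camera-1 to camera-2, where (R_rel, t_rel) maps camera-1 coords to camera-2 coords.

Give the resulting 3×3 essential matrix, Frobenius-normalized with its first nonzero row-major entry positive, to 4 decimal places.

matrix = [0.1819 -0.0227 -0.0934; 0.5808 -0.1857 -0.2947; -0.1549 -0.6816 0.1017]

source (pnp_recover): camera pose = R=[-0.0938 -0.2327 -0.9680; -0.2595 0.9444 -0.2019; 0.9612 0.2323 -0.1490], t=(0.2800, 0.1501, 4.5097)
after S1 (compose_se3): R=[-0.5386 -0.4903 -0.6852; 0.5720 0.3844 -0.7246; 0.6187 -0.7822 0.0734], t=(-1.2437, 4.8293, 2.6907)
after S2 (invert_se3): R=[-0.5386 0.5720 0.6187; -0.4903 0.3844 -0.7822; -0.6852 -0.7246 0.0734], t=(-5.0968, -0.3616, 2.4497)
after S3 (compose_se3): R=[-0.1393 0.8838 -0.4467; -0.9884 -0.1515 0.0085; -0.0601 0.4427 0.8946], t=(-4.0492, -0.4308, -3.4201)
after S4 (essential): [0.1819 -0.0227 -0.0934; 0.5808 -0.1857 -0.2947; -0.1549 -0.6816 0.1017]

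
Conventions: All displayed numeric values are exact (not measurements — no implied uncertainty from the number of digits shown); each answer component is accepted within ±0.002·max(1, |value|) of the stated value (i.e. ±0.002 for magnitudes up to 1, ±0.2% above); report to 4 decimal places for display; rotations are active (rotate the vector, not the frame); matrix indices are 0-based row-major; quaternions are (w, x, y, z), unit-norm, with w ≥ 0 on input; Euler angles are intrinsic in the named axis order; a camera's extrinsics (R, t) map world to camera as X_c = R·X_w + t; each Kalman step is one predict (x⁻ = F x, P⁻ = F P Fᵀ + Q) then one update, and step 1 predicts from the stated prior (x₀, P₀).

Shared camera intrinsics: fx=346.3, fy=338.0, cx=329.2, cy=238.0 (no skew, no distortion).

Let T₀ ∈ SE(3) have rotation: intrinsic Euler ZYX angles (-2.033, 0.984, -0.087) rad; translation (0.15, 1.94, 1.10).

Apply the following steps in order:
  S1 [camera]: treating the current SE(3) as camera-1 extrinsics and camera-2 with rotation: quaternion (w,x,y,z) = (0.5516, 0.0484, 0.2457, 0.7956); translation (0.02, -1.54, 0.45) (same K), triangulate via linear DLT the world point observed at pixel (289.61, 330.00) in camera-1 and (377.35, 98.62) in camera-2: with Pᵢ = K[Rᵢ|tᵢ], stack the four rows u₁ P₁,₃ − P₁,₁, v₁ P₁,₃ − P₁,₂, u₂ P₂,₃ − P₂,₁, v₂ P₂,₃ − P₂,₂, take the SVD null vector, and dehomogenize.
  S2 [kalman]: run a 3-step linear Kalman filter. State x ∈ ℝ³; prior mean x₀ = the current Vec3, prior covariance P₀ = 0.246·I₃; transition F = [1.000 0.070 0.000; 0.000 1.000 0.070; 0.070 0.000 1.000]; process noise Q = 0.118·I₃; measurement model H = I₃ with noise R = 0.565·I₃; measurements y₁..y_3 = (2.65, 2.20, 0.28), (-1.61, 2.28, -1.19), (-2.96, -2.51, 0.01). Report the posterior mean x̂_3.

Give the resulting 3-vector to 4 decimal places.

result = (-0.9702, -0.0307, 0.0737)

after S1 (triangulate): (0.3272, 0.2162, 1.5819)
after S2 (kf_track): (-0.9702, -0.0307, 0.0737)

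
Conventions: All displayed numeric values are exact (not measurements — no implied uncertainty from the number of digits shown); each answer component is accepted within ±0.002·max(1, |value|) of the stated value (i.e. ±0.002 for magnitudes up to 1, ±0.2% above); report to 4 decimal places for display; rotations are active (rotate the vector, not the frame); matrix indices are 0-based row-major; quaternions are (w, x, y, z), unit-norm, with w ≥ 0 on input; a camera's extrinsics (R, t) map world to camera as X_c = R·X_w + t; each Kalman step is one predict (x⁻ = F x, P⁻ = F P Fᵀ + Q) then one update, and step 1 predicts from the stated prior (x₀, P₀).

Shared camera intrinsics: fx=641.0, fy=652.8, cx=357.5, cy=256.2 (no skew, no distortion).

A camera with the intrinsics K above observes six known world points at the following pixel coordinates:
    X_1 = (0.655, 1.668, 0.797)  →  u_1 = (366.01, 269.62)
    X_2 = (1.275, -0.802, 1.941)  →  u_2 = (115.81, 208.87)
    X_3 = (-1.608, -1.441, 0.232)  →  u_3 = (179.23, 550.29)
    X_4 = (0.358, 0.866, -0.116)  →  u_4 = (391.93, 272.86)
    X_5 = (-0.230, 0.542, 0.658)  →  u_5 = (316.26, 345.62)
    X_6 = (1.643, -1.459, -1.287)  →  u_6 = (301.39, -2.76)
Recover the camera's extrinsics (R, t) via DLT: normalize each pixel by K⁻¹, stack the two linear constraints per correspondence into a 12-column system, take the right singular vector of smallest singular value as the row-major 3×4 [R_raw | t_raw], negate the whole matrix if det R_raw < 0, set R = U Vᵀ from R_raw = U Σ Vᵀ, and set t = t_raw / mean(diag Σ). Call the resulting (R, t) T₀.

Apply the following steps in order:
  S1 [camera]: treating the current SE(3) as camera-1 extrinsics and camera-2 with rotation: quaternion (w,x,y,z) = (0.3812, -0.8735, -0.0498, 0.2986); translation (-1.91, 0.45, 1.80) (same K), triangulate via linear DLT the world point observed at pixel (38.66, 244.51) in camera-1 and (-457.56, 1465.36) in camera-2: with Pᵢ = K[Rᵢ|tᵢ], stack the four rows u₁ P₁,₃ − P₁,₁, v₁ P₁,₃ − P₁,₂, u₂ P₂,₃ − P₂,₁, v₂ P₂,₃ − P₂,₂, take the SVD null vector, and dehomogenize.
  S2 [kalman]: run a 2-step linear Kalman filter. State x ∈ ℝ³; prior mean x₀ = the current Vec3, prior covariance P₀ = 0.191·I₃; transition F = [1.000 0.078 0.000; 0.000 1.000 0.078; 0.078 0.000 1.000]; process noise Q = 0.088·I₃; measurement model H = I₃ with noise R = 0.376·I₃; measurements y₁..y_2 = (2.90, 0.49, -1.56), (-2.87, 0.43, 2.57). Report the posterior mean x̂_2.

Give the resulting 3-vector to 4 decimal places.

source (pnp_recover): camera pose = R=[-0.1049 0.6257 -0.7730; -0.9705 0.1054 0.2170; 0.2172 0.7729 0.5962], t=(-0.2600, 0.4400, 5.5399)
after S1 (triangulate): (0.7777, -1.6301, 1.7872)
after S2 (kf_track): (-0.1668, -0.2450, 1.3131)

result = (-0.1668, -0.2450, 1.3131)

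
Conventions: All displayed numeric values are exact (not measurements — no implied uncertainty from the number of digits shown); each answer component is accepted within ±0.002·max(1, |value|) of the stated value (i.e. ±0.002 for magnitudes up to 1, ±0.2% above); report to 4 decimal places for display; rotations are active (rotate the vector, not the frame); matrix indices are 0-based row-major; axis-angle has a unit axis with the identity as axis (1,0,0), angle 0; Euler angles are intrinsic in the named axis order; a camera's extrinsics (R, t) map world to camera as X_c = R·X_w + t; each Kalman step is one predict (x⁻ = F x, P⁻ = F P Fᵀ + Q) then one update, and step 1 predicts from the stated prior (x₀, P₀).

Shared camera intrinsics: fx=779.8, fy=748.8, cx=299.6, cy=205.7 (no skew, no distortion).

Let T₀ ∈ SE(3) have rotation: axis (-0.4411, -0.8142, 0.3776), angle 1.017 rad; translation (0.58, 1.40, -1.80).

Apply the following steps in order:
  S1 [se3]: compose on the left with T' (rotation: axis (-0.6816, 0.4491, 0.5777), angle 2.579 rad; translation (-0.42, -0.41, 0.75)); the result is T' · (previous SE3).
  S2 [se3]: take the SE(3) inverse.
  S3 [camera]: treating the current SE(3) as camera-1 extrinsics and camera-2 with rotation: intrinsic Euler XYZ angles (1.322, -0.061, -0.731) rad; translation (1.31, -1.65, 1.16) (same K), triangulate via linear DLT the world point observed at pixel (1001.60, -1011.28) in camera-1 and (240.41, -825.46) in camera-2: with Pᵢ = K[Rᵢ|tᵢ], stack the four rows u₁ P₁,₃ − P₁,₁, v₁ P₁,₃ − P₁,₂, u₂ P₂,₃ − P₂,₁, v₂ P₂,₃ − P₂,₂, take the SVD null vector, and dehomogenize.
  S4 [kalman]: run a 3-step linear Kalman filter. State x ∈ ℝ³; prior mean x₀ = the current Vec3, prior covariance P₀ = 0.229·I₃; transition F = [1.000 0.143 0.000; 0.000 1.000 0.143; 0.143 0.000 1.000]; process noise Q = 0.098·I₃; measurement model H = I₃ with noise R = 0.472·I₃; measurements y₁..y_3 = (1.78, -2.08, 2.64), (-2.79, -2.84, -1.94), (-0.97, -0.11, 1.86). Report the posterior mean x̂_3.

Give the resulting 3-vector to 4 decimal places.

result = (-1.2164, -1.1584, 0.5619)

after S1 (compose_se3): R=[-0.7208 -0.4815 -0.4985; 0.1253 -0.7980 0.5895; -0.6817 0.3625 0.6356], t=(-0.7585, -2.7384, 0.7647)
after S2 (invert_se3): R=[-0.7208 0.1253 -0.6817; -0.4815 -0.7980 0.3625; -0.4985 0.5895 0.6356], t=(0.3177, -2.8276, 0.7502)
after S3 (triangulate): (-1.1007, -0.8635, 0.2328)
after S4 (kf_track): (-1.2164, -1.1584, 0.5619)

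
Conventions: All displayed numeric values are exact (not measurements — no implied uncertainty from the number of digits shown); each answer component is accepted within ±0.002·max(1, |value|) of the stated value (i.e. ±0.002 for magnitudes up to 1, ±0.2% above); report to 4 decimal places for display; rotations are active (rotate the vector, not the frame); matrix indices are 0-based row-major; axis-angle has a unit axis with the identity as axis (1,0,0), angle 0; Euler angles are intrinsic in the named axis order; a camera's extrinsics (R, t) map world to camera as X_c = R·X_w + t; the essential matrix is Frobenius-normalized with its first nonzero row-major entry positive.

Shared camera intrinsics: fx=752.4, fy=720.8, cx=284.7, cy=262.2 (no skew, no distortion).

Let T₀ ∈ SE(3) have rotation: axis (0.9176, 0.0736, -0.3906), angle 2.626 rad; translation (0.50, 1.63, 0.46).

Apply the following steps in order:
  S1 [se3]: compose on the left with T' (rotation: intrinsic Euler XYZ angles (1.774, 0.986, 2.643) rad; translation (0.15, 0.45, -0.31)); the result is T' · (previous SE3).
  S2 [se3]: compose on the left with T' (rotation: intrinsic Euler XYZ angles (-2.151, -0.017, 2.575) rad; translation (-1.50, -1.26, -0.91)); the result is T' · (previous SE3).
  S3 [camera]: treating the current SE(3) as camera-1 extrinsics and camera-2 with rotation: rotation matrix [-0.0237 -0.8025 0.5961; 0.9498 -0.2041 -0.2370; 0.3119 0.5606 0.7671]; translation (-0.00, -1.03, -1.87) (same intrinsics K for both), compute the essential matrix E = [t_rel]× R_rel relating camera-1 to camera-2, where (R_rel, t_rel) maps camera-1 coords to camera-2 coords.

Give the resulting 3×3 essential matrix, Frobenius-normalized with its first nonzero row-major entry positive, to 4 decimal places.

after S1 (compose_se3): R=[-0.9132 0.4048 -0.0465; -0.1772 -0.2917 0.9400; 0.3669 0.8666 0.3381], t=(-0.1391, -0.5532, -1.7342)
after S2 (compose_se3): R=[0.8593 -0.1997 -0.4710; 0.5059 0.4681 0.7246; 0.0757 -0.8608 0.5032], t=(-1.0562, -2.9193, -0.2912)
after S3 (essential): [0.5884 -0.3310 0.0986; 0.0340 0.1584 -0.5199; -0.2433 -0.0196 0.4223]

matrix = [0.5884 -0.3310 0.0986; 0.0340 0.1584 -0.5199; -0.2433 -0.0196 0.4223]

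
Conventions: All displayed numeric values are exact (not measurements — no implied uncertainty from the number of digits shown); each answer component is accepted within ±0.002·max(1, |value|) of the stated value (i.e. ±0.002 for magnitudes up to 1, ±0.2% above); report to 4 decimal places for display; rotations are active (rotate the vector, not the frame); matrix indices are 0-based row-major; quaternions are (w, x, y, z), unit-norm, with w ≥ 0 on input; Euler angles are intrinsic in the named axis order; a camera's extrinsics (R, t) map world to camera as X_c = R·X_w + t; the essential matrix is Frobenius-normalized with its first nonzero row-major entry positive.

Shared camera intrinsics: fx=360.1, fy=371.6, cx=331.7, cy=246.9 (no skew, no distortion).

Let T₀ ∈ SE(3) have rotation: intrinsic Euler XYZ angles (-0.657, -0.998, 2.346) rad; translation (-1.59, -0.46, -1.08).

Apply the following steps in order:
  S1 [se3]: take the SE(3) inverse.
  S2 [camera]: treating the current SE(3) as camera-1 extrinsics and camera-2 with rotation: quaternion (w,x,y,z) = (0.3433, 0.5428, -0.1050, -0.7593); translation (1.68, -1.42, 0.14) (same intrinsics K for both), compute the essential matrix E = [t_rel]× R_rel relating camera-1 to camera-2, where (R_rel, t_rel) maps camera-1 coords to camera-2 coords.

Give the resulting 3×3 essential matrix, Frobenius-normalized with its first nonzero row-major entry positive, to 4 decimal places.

matrix = [0.0453 0.1667 -0.0064; -0.1306 -0.1046 0.6858; -0.1532 -0.6549 -0.1390]

after S1 (invert_se3): R=[-0.3793 0.2064 -0.9020; -0.3871 -0.9208 -0.0479; -0.8404 0.3310 0.4292], t=(-1.4823, -1.0908, -0.7205)
after S2 (essential): [0.0453 0.1667 -0.0064; -0.1306 -0.1046 0.6858; -0.1532 -0.6549 -0.1390]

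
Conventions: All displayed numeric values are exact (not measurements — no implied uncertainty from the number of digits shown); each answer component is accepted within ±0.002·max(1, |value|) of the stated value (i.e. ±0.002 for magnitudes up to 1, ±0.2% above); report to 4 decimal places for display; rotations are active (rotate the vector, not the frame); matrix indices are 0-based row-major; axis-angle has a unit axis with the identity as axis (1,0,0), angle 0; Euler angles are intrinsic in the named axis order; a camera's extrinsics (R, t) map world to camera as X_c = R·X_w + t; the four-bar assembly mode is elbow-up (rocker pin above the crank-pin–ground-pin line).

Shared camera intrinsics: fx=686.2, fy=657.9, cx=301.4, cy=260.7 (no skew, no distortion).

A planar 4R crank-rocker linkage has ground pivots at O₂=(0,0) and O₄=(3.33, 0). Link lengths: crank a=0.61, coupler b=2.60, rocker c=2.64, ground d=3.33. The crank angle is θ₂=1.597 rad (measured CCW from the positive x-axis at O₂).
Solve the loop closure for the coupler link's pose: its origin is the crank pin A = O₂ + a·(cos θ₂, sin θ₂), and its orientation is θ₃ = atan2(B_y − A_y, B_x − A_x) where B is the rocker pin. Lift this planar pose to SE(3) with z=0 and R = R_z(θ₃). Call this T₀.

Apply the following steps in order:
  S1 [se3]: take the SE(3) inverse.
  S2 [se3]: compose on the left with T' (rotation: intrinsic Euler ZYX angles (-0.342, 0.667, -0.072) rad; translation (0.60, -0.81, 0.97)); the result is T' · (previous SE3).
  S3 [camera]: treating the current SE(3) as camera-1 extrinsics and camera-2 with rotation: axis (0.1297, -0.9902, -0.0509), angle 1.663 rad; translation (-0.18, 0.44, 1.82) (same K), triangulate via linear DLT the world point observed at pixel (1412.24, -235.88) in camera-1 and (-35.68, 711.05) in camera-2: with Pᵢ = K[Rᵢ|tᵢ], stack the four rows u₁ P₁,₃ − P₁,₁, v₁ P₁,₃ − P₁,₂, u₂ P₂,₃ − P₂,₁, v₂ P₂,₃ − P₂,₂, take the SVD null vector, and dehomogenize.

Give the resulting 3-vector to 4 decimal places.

result = (0.4077, 1.3697, 0.8498)

source (fourbar_fk): coupler pose = R=[0.7692 -0.6390 0.0000; 0.6390 0.7692 0.0000; 0.0000 0.0000 1.0000], t=(-0.0160, 0.6098, 0.0000)
after S1 (invert_se3): R=[0.7692 0.6390 0.0000; -0.6390 0.7692 0.0000; 0.0000 0.0000 1.0000], t=(-0.3773, -0.4793, 0.0000)
after S2 (compose_se3): R=[0.3824 0.6980 0.6054; -0.8126 0.5659 -0.1392; -0.4398 -0.4388 0.7836], t=(0.1805, -1.1681, 1.2305)
after S3 (triangulate): (0.4077, 1.3697, 0.8498)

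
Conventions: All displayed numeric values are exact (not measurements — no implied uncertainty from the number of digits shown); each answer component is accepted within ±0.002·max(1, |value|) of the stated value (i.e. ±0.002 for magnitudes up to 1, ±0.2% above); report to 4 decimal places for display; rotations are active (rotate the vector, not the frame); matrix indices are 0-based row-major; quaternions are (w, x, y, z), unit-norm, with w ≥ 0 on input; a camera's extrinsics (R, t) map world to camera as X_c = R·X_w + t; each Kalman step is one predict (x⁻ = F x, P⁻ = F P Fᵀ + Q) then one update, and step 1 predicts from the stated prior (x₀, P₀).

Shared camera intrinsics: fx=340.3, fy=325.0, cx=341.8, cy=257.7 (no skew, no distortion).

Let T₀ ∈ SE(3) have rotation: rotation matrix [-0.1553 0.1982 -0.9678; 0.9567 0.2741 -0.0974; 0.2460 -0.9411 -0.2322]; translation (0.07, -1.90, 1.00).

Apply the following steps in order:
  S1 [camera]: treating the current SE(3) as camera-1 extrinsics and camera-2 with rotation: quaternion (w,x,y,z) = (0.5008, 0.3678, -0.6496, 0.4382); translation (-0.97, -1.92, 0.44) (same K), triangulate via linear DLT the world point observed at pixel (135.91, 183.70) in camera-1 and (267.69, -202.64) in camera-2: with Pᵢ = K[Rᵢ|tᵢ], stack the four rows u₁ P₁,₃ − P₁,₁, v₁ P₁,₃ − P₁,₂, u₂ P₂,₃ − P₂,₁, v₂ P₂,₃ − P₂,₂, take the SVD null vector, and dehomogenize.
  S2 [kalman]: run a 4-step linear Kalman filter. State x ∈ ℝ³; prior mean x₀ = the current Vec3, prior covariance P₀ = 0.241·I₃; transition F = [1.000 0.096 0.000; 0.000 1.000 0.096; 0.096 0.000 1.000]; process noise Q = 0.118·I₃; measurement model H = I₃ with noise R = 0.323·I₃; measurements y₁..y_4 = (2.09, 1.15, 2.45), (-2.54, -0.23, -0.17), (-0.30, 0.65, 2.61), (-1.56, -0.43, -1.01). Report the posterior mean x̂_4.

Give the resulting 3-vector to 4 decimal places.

result = (-0.8690, -0.0074, 0.4221)

after S1 (triangulate): (1.8841, -1.3247, 1.0417)
after S2 (kf_track): (-0.8690, -0.0074, 0.4221)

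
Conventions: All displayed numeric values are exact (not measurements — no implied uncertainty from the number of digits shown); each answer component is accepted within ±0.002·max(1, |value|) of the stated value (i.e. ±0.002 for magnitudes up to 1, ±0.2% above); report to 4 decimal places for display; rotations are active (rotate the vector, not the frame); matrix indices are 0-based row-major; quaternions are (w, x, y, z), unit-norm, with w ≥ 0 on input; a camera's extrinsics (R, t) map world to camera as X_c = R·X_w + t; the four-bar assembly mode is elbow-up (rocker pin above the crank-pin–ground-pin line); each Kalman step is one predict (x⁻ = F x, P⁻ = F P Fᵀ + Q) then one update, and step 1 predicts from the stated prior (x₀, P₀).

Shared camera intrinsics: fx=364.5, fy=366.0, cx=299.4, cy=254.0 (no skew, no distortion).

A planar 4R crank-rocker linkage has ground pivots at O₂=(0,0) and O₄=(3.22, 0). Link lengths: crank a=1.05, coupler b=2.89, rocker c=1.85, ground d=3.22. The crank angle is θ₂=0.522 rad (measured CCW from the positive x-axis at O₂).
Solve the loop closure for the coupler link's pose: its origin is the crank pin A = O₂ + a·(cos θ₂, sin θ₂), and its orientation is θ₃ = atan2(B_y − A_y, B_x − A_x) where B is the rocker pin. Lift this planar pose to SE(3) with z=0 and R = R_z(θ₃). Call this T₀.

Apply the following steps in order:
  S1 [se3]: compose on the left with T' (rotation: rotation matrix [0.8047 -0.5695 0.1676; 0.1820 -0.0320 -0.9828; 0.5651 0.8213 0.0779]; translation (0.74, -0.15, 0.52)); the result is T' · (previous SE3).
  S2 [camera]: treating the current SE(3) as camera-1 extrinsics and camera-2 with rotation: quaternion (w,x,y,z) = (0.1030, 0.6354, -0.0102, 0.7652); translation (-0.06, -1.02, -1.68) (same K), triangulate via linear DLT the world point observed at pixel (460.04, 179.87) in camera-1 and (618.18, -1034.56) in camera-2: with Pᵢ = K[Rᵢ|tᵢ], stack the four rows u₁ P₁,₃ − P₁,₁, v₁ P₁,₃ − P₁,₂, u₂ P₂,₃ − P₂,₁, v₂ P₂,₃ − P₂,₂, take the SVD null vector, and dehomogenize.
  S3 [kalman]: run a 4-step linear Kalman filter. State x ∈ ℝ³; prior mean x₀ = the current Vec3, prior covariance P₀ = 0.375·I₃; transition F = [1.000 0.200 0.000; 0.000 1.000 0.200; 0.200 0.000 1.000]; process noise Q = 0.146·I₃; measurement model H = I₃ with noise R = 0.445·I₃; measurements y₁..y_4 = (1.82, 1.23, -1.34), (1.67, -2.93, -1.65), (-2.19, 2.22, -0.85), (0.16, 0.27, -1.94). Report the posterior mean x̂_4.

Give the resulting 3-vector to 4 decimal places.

source (fourbar_fk): coupler pose = R=[0.8919 -0.4522 0.0000; 0.4522 0.8919 0.0000; 0.0000 0.0000 1.0000], t=(0.9102, 0.5235, 0.0000)
after S1 (compose_se3): R=[0.4601 -0.8719 0.1676; 0.1479 -0.1109 -0.9828; 0.8754 0.4770 0.0779], t=(1.1742, -0.0011, 1.4643)
after S2 (triangulate): (1.9179, 0.7362, 0.9396)
after S3 (kf_track): (0.0204, 0.1270, -1.2143)

result = (0.0204, 0.1270, -1.2143)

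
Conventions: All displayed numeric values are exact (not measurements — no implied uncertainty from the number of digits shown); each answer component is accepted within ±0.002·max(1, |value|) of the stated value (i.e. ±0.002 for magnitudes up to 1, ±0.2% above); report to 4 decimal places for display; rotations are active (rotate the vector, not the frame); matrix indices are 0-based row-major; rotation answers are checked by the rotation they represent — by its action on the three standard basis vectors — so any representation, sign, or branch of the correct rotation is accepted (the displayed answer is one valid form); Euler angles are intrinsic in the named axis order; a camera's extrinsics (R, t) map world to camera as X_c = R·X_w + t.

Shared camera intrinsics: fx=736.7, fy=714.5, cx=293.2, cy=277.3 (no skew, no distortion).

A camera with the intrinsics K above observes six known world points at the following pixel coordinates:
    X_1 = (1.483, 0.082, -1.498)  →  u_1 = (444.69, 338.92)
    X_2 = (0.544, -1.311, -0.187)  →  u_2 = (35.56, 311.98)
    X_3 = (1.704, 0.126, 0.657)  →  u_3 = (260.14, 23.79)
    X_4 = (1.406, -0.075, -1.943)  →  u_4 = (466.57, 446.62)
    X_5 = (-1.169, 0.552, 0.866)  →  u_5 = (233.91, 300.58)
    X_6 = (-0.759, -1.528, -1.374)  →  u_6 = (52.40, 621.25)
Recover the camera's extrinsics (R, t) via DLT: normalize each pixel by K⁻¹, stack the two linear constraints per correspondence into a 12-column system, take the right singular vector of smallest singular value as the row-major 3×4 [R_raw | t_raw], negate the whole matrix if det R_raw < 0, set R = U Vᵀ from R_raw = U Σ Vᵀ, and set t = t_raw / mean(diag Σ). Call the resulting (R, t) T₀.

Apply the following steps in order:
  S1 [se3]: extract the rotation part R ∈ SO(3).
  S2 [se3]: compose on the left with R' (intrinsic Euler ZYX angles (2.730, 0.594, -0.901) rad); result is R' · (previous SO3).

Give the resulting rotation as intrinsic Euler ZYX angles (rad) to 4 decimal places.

source (pnp_recover): camera pose = R=[0.2173 0.8814 -0.4194; -0.6607 -0.1835 -0.7278; -0.7185 0.4353 0.5425], t=(-0.3900, 0.1700, 4.9200)
after S1 (rot_of_se3): [0.2173 0.8814 -0.4194; -0.6607 -0.1835 -0.7278; -0.7185 0.4353 0.5425]
after S2 (compose_so3): [0.1875 -0.9728 -0.1362; 0.9803 0.1766 0.0885; -0.0620 -0.1502 0.9867]

rotation (euler_zyx) = (1.3818, 0.0620, -0.1510)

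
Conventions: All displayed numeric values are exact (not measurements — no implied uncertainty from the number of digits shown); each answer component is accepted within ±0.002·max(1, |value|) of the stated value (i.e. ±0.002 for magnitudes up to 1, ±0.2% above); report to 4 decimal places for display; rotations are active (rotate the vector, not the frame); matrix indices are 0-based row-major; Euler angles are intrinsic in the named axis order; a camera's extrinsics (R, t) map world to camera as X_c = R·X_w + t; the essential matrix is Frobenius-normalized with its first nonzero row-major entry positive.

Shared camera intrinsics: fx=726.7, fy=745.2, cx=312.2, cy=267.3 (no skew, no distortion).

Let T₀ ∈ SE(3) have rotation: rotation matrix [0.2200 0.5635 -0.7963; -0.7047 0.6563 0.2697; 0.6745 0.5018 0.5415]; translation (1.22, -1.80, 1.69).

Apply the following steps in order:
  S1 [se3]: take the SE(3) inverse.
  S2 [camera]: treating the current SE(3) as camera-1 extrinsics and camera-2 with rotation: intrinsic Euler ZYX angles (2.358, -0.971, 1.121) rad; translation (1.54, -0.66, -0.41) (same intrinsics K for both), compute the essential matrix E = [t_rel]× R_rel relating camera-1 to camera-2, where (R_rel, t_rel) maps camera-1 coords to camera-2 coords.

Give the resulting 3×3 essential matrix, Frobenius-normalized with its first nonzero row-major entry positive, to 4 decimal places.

matrix = [0.0271 -0.4426 0.1769; -0.0141 0.4724 -0.2221; -0.3167 0.2415 0.5838]

after S1 (invert_se3): R=[0.2200 -0.7047 0.6745; 0.5635 0.6563 0.5018; -0.7963 0.2697 0.5415], t=(-2.6768, -0.3542, 0.5418)
after S2 (essential): [0.0271 -0.4426 0.1769; -0.0141 0.4724 -0.2221; -0.3167 0.2415 0.5838]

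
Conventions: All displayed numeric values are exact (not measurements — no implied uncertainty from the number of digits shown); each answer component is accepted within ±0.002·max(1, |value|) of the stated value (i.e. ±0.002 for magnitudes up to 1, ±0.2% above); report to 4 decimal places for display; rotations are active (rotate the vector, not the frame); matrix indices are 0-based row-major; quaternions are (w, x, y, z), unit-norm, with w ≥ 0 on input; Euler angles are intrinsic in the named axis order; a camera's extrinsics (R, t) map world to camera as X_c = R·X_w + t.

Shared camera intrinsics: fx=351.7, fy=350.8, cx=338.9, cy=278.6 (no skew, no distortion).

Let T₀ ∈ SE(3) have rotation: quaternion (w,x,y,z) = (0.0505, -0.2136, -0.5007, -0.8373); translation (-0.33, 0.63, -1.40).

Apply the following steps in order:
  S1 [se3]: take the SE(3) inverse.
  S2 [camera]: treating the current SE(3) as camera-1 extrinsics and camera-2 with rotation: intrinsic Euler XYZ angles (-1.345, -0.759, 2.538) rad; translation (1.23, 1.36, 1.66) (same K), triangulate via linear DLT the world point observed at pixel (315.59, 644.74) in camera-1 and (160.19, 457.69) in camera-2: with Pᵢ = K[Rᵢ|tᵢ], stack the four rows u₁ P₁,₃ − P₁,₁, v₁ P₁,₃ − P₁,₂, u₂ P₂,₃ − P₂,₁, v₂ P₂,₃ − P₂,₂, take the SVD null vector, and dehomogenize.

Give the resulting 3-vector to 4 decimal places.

result = (1.2188, 1.3980, 1.4141)

after S1 (invert_se3): R=[-0.9036 0.1293 0.4083; 0.2985 -0.4935 0.8169; 0.3071 0.8601 0.4073], t=(0.1919, 1.5531, 0.1297)
after S2 (triangulate): (1.2188, 1.3980, 1.4141)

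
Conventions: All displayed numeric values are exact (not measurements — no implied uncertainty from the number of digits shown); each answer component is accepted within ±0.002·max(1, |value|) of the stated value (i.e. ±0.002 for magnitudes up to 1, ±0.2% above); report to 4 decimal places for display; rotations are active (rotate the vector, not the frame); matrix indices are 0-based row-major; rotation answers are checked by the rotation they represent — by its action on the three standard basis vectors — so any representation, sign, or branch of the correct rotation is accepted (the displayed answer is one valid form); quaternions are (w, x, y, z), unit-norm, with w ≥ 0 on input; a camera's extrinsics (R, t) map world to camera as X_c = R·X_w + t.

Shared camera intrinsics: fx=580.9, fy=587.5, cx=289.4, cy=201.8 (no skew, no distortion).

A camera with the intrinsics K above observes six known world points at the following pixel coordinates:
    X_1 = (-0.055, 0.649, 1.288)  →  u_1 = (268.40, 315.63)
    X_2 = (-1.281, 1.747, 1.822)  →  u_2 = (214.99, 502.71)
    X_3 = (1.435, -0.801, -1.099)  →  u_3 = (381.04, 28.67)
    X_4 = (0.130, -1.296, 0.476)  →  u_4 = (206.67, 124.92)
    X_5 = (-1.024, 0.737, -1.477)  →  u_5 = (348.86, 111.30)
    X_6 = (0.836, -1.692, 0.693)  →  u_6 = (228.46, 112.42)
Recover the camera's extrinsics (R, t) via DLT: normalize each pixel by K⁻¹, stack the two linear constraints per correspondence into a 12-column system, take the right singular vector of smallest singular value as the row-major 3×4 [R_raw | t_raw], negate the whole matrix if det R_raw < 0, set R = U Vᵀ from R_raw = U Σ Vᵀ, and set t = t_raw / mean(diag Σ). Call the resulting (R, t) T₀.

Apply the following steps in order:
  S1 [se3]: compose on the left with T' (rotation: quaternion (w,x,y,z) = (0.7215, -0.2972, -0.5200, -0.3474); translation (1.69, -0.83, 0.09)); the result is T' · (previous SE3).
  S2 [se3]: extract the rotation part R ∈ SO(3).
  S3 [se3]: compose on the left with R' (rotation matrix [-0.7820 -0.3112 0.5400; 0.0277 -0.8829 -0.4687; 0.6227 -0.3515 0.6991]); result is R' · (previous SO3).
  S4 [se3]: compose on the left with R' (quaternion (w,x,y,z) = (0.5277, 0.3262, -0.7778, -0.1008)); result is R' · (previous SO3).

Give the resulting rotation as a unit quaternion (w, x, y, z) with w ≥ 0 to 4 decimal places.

rotation (quat) = (0.2905, -0.6069, 0.6532, -0.3473)

source (pnp_recover): camera pose = R=[0.6819 0.5940 -0.4267; -0.1779 0.7006 0.6910; 0.7095 -0.3953 0.5835], t=(-0.0101, -0.2198, 5.3982)
after S1 (compose_se3): R=[-0.3815 0.9122 0.1497; 0.3260 -0.0188 0.9452; 0.8650 0.4094 -0.2902], t=(-1.4263, 3.3095, 1.6203)
after S2 (rot_of_se3): [-0.3815 0.9122 0.1497; 0.3260 -0.0188 0.9452; 0.8650 0.4094 -0.2902]
after S3 (compose_so3): [0.6640 -0.4864 -0.5679; -0.7038 -0.1500 -0.6944; 0.2525 0.8608 -0.4419]
after S4 (compose_so3): [-0.0946 -0.5910 0.8011; -0.9946 0.0221 -0.1011; 0.0420 -0.8063 -0.5900]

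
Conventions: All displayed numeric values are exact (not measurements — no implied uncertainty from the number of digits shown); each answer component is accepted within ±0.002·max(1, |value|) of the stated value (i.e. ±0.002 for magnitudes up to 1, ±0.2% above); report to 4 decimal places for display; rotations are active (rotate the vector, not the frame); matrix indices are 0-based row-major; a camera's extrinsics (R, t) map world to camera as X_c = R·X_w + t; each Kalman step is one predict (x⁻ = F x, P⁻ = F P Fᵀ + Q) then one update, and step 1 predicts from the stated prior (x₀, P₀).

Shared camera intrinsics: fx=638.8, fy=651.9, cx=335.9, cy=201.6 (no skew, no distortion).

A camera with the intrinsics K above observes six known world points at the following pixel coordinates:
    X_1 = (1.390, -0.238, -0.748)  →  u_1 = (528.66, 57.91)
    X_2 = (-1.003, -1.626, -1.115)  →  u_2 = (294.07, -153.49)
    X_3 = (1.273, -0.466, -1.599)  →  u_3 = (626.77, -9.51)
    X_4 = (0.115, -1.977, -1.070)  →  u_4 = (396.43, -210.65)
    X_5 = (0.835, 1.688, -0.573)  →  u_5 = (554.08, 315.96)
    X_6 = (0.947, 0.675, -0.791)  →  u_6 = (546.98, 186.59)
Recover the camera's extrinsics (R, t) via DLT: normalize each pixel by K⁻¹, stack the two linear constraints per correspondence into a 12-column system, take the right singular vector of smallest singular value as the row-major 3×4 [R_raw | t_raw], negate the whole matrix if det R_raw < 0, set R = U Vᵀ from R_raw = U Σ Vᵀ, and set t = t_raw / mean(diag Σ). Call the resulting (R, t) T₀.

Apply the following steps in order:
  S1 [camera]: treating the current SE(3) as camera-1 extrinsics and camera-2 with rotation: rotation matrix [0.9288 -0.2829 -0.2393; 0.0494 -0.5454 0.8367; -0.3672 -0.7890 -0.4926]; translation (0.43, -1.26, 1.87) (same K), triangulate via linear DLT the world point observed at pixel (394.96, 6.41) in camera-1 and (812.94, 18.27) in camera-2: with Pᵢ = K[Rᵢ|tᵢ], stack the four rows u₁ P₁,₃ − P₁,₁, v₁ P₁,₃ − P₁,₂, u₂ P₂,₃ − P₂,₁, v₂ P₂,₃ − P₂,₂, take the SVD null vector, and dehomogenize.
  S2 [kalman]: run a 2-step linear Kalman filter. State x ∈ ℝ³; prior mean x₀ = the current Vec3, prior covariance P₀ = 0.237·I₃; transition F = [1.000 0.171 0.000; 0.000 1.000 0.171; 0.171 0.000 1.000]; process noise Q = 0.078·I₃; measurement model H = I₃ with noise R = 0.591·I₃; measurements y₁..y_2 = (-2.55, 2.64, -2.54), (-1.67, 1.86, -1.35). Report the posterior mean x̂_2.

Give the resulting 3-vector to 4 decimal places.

result = (-0.6844, 0.5287, -0.9550)

source (pnp_recover): camera pose = R=[0.6136 0.3556 -0.7050; -0.3673 0.9189 0.1438; 0.6989 0.1707 0.6945], t=(0.2203, -0.2702, 4.6102)
after S1 (triangulate): (1.0505, -0.9896, 0.0449)
after S2 (kf_track): (-0.6844, 0.5287, -0.9550)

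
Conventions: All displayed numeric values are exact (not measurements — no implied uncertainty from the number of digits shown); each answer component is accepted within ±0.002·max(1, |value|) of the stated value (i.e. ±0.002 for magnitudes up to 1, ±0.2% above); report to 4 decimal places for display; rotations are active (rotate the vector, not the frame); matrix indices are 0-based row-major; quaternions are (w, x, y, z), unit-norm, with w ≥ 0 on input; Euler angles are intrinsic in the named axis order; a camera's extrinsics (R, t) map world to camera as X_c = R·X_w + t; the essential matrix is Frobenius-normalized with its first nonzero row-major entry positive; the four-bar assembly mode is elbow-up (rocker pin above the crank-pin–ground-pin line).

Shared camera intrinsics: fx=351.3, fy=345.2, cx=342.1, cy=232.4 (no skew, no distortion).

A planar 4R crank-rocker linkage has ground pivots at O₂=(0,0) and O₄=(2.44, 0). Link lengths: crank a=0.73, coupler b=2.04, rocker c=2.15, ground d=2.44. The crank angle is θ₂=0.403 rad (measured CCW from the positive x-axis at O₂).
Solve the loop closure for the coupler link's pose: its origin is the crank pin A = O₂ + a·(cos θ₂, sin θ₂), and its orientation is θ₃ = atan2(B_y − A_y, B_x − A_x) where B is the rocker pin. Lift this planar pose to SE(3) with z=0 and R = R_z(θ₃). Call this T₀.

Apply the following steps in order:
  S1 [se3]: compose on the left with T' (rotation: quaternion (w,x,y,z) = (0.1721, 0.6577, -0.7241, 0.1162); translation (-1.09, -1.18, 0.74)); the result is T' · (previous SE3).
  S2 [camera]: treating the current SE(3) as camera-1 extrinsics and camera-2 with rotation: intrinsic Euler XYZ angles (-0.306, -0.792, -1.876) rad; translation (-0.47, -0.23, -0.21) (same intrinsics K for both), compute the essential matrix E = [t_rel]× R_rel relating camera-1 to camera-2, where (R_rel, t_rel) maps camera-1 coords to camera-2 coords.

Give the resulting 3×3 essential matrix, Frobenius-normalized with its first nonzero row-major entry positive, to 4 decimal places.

source (fourbar_fk): coupler pose = R=[0.5193 -0.8546 0.0000; 0.8546 0.5193 0.0000; 0.0000 0.0000 1.0000], t=(0.6715, 0.2863, 0.0000)
after S1 (compose_se3): R=[-0.8874 -0.4507 -0.0964; -0.3816 0.8358 -0.3947; 0.2584 -0.3134 -0.9138], t=(-1.4249, -1.7619, 1.0266)
after S2 (essential): [0.4624 -0.1648 0.4488; -0.1047 -0.0916 -0.2678; -0.2409 0.5365 0.3474]

matrix = [0.4624 -0.1648 0.4488; -0.1047 -0.0916 -0.2678; -0.2409 0.5365 0.3474]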